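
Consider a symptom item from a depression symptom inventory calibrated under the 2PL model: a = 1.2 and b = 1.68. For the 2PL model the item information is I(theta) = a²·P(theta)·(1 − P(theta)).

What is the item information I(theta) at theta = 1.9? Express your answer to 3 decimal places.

0.354

P = 1/(1+e^{-0.2640}) = 0.5656
P(1−P) = 0.5656 × 0.4344 = 0.2457
I = a² × P(1−P) = 1.2² × 0.2457 = 0.35380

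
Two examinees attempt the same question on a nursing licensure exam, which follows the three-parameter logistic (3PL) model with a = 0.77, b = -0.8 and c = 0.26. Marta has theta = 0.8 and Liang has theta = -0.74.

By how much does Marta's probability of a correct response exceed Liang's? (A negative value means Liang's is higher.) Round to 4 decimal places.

P(theta) = c + (1 − c) · 1 / (1 + exp(−a(theta − b)))
P(Marta) = 0.8329  [exponent 1.2320]
P(Liang) = 0.6385  [exponent 0.0462]
Difference = 0.8329 − 0.6385 = 0.1943

0.1943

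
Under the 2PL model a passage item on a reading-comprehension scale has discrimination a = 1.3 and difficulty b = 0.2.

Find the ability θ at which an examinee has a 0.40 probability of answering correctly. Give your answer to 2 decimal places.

P(θ) = 1 / (1 + exp(−a(θ − b)))
logit = ln(0.4000/0.6000) = -0.4055
θ = b + logit/(a) = 0.2 + (-0.4055)/1.3000 = -0.1119

-0.11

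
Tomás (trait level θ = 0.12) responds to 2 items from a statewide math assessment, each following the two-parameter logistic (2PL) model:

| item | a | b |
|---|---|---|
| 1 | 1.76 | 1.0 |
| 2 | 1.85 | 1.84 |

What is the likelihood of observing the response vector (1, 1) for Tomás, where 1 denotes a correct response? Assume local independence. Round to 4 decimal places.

0.0070

P(θ) = 1 / (1 + exp(−a(θ − b)))
P_1 = 1/(1+e^{1.5488}) = 0.1753
P_2 = 1/(1+e^{3.1820}) = 0.0398
L = P_1 × P_2 = 0.1753 × 0.0398 = 0.00698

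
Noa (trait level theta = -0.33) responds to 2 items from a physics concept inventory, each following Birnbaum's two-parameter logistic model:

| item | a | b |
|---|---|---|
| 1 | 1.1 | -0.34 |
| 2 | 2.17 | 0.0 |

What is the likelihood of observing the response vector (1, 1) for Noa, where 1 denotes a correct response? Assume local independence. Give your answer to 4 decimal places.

0.1650

P(theta) = 1 / (1 + exp(−a(theta − b)))
P_1 = 1/(1+e^{-0.0110}) = 0.5027
P_2 = 1/(1+e^{0.7161}) = 0.3283
L = P_1 × P_2 = 0.5027 × 0.3283 = 0.16503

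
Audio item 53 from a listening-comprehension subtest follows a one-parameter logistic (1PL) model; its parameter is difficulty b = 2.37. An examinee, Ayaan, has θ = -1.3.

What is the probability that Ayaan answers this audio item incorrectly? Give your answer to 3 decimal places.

P(θ) = 1 / (1 + exp(−(θ − b)))
Exponent: (-1.3 − 2.37) = -3.6700
1/(1 + e^{3.6700}) = 0.0248
P = 0.0248
P(incorrect) = 1 − 0.0248 = 0.9752

0.975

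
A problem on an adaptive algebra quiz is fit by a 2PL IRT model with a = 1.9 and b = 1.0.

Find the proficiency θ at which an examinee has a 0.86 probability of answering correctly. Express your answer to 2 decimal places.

1.96

P(θ) = 1 / (1 + exp(−a(θ − b)))
logit = ln(0.8600/0.1400) = 1.8153
θ = b + logit/(a) = 1.0 + 1.8153/1.9000 = 1.9554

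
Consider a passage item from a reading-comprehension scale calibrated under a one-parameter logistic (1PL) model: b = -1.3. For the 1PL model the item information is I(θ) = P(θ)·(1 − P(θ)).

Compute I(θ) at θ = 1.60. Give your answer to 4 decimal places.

0.0494

P = 1/(1+e^{-2.9000}) = 0.9478
P(1−P) = 0.9478 × 0.0522 = 0.0494
I = P(1−P) = 0.04943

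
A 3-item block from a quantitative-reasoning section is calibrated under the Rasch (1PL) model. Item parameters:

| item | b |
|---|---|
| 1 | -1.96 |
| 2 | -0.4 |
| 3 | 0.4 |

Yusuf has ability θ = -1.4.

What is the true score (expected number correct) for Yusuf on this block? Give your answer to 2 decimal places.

1.05

P(θ) = 1 / (1 + exp(−(θ − b)))
P_1 = 1/(1+e^{-0.5600}) = 0.6365
P_2 = 1/(1+e^{1.0000}) = 0.2689
P_3 = 1/(1+e^{1.8000}) = 0.1419
E[score] = 0.6365 + 0.2689 + 0.1419 = 1.0472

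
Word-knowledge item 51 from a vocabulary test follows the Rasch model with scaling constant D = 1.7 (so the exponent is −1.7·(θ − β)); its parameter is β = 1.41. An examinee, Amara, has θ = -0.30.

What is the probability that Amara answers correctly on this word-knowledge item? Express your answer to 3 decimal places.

P(θ) = 1 / (1 + exp(−D·(θ − β)))
Exponent: 1.7 × (-0.30 − 1.41) = -2.9070
1/(1 + e^{2.9070}) = 0.0518
P = 0.0518

0.052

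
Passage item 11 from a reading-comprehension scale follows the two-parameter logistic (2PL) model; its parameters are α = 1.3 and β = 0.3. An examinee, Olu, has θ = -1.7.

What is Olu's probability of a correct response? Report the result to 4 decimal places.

0.0691

P(θ) = 1 / (1 + exp(−α(θ − β)))
Exponent: 1.3 × (-1.7 − 0.3) = -2.6000
1/(1 + e^{2.6000}) = 0.0691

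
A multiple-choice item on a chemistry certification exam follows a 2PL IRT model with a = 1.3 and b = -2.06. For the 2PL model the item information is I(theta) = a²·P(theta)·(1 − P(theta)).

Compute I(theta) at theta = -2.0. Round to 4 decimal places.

P = 1/(1+e^{-0.0780}) = 0.5195
P(1−P) = 0.5195 × 0.4805 = 0.2496
I = a² × P(1−P) = 1.3² × 0.2496 = 0.42186

0.4219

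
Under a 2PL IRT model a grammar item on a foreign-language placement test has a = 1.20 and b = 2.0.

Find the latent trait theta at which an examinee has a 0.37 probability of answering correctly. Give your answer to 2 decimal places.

1.56

P(theta) = 1 / (1 + exp(−a(theta − b)))
logit = ln(0.3700/0.6300) = -0.5322
theta = b + logit/(a) = 2.0 + (-0.5322)/1.2000 = 1.5565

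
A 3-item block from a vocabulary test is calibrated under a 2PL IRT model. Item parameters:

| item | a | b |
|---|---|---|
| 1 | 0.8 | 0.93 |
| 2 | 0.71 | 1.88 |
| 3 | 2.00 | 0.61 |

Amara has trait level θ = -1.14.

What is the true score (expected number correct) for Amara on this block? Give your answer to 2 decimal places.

0.29

P(θ) = 1 / (1 + exp(−a(θ − b)))
P_1 = 1/(1+e^{1.6560}) = 0.1603
P_2 = 1/(1+e^{2.1442}) = 0.1049
P_3 = 1/(1+e^{3.5000}) = 0.0293
E[score] = 0.1603 + 0.1049 + 0.0293 = 0.2945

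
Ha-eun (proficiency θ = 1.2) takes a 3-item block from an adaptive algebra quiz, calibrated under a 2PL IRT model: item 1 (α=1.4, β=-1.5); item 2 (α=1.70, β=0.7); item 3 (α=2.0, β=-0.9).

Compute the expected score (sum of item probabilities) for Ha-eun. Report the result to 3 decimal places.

P(θ) = 1 / (1 + exp(−α(θ − β)))
P_1 = 1/(1+e^{-3.7800}) = 0.9777
P_2 = 1/(1+e^{-0.8500}) = 0.7006
P_3 = 1/(1+e^{-4.2000}) = 0.9852
E[score] = 0.9777 + 0.7006 + 0.9852 = 2.6635

2.663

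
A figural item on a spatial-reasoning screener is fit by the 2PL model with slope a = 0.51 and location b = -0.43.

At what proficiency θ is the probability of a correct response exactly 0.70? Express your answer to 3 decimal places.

P(θ) = 1 / (1 + exp(−a(θ − b)))
logit = ln(0.7000/0.3000) = 0.8473
θ = b + logit/(a) = -0.43 + 0.8473/0.5100 = 1.2314

1.231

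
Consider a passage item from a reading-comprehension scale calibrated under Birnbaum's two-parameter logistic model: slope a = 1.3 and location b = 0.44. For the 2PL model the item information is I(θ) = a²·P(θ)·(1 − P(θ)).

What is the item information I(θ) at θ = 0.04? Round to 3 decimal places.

0.395

P = 1/(1+e^{0.5200}) = 0.3729
P(1−P) = 0.3729 × 0.6271 = 0.2338
I = a² × P(1−P) = 1.3² × 0.2338 = 0.39518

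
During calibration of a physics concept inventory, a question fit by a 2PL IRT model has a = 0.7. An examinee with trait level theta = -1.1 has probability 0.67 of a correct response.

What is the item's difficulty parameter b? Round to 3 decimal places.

-2.112

P(theta) = 1 / (1 + exp(−a(theta − b)))
logit(0.67) = ln(0.67/0.33) = 0.7082
b = theta − logit/(a) = -1.1 − 0.7082/0.7000 = -2.1117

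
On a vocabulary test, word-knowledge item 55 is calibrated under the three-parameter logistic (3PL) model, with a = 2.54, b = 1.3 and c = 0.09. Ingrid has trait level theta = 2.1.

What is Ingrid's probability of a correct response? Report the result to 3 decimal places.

0.895

P(theta) = c + (1 − c) · 1 / (1 + exp(−a(theta − b)))
Exponent: 2.54 × (2.1 − 1.3) = 2.0320
1/(1 + e^{-2.0320}) = 0.8841
P = 0.09 + 0.91 × 0.8841 = 0.8945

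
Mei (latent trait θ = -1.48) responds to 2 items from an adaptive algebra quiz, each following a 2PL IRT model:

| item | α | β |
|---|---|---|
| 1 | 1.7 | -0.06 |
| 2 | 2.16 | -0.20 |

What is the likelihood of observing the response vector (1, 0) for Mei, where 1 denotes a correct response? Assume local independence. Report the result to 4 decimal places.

P(θ) = 1 / (1 + exp(−α(θ − β)))
P_1 = 1/(1+e^{2.4140}) = 0.0821
P_2 = 1/(1+e^{2.7648}) = 0.0593
L = P_1 × (1−P_2) = 0.0821 × 0.9407 = 0.07725

0.0772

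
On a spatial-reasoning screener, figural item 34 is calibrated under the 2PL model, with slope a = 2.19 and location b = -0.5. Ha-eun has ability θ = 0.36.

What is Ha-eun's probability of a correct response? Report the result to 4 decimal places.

P(θ) = 1 / (1 + exp(−a(θ − b)))
Exponent: 2.19 × (0.36 − (-0.5)) = 1.8834
1/(1 + e^{-1.8834}) = 0.8680

0.8680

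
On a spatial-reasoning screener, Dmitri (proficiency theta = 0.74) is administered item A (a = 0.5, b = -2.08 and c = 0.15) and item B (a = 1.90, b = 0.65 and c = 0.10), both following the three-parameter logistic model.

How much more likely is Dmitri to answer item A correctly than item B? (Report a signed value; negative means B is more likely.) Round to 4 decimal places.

0.2448

P(theta) = c + (1 − c) · 1 / (1 + exp(−a(theta − b)))
P_A = 0.8332
P_B = 0.5884
P_A − P_B = 0.2448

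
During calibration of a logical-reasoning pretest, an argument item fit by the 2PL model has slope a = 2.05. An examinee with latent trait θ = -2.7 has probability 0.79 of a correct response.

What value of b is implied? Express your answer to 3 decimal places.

P(θ) = 1 / (1 + exp(−a(θ − b)))
logit(0.79) = ln(0.79/0.21) = 1.3249
b = θ − logit/(a) = -2.7 − 1.3249/2.0500 = -3.3463

-3.346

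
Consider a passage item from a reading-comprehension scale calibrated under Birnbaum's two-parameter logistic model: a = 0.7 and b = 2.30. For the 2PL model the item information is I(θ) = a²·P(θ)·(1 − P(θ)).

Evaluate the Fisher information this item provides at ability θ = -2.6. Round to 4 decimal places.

P = 1/(1+e^{3.4300}) = 0.0314
P(1−P) = 0.0314 × 0.9686 = 0.0304
I = a² × P(1−P) = 0.7² × 0.0304 = 0.01489

0.0149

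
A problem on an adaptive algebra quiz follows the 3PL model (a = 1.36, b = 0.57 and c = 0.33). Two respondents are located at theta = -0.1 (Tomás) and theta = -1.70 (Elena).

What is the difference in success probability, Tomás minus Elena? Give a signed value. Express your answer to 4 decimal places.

P(theta) = c + (1 − c) · 1 / (1 + exp(−a(theta − b)))
P(Tomás) = 0.5221  [exponent -0.9112]
P(Elena) = 0.3592  [exponent -3.0872]
Difference = 0.5221 − 0.3592 = 0.1629

0.1629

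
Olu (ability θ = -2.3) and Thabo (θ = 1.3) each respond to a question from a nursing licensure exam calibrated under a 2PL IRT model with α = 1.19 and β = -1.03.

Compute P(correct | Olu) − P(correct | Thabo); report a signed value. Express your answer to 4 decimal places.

P(θ) = 1 / (1 + exp(−α(θ − β)))
P(Olu) = 0.1807  [exponent -1.5113]
P(Thabo) = 0.9412  [exponent 2.7727]
Difference = 0.1807 − 0.9412 = -0.7604

-0.7604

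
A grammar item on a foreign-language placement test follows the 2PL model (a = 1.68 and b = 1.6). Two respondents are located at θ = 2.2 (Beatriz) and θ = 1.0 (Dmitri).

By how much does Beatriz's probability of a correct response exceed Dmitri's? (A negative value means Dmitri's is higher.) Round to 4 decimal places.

0.4653

P(θ) = 1 / (1 + exp(−a(θ − b)))
P(Beatriz) = 0.7326  [exponent 1.0080]
P(Dmitri) = 0.2674  [exponent -1.0080]
Difference = 0.7326 − 0.2674 = 0.4653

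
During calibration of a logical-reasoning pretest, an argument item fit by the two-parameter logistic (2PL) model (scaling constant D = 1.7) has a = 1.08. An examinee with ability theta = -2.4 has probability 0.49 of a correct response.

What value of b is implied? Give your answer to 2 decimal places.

-2.38

P(theta) = 1 / (1 + exp(−D·a(theta − b)))
logit(0.49) = ln(0.49/0.51) = -0.0400
b = theta − logit/(1.7·a) = -2.4 − (-0.0400)/1.8360 = -2.3782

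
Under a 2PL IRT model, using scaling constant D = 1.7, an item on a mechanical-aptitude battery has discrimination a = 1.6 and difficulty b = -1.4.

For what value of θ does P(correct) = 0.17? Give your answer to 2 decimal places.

P(θ) = 1 / (1 + exp(−D·a(θ − b)))
logit = ln(0.1700/0.8300) = -1.5856
θ = b + logit/(1.7·a) = -1.4 + (-1.5856)/2.7200 = -1.9830

-1.98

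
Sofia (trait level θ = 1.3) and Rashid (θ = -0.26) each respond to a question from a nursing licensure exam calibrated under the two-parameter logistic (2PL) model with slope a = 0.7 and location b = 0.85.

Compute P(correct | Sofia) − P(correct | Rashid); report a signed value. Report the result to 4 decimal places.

0.2631

P(θ) = 1 / (1 + exp(−a(θ − b)))
P(Sofia) = 0.5781  [exponent 0.3150]
P(Rashid) = 0.3150  [exponent -0.7770]
Difference = 0.5781 − 0.3150 = 0.2631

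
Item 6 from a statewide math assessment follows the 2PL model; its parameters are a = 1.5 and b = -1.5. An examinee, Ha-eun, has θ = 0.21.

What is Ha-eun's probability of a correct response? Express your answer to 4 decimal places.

0.9286

P(θ) = 1 / (1 + exp(−a(θ − b)))
Exponent: 1.5 × (0.21 − (-1.5)) = 2.5650
1/(1 + e^{-2.5650}) = 0.9286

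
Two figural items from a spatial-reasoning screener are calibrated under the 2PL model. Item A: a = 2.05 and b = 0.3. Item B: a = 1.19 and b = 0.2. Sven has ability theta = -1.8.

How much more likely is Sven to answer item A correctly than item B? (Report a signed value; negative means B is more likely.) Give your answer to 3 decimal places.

-0.071

P(theta) = 1 / (1 + exp(−a(theta − b)))
P_A = 0.0133
P_B = 0.0847
P_A − P_B = -0.0714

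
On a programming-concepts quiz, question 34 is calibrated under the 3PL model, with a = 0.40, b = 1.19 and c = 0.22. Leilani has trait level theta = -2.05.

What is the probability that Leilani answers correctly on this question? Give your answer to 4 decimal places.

P(theta) = c + (1 − c) · 1 / (1 + exp(−a(theta − b)))
Exponent: 0.40 × (-2.05 − 1.19) = -1.2960
1/(1 + e^{1.2960}) = 0.2148
P = 0.22 + 0.78 × 0.2148 = 0.3876

0.3876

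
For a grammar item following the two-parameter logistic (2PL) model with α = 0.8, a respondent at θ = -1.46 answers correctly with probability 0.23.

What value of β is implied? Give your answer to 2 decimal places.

0.05

P(θ) = 1 / (1 + exp(−α(θ − β)))
logit(0.23) = ln(0.23/0.77) = -1.2083
β = θ − logit/(α) = -1.46 − (-1.2083)/0.8000 = 0.0504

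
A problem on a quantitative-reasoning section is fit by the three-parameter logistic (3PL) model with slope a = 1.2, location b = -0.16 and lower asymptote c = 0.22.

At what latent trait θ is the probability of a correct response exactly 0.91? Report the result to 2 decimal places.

1.54

P(θ) = c + (1 − c) · 1 / (1 + exp(−a(θ − b)))
Remove guessing floor: (0.91 − 0.22)/(1 − 0.22) = 0.8846
logit = ln(0.8846/0.1154) = 2.0369
θ = b + logit/(a) = -0.16 + 2.0369/1.2000 = 1.5374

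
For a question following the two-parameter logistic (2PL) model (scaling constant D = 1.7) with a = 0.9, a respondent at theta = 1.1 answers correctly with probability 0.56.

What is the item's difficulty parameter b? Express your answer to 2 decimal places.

0.94

P(theta) = 1 / (1 + exp(−D·a(theta − b)))
logit(0.56) = ln(0.56/0.44) = 0.2412
b = theta − logit/(1.7·a) = 1.1 − 0.2412/1.5300 = 0.9424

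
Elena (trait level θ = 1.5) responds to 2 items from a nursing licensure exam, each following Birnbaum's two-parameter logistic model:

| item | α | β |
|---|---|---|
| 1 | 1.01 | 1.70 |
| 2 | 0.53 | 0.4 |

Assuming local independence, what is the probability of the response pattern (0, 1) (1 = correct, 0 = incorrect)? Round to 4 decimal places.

P(θ) = 1 / (1 + exp(−α(θ − β)))
P_1 = 1/(1+e^{0.2020}) = 0.4497
P_2 = 1/(1+e^{-0.5830}) = 0.6418
L = (1−P_1) × P_2 = 0.5503 × 0.6418 = 0.35318

0.3532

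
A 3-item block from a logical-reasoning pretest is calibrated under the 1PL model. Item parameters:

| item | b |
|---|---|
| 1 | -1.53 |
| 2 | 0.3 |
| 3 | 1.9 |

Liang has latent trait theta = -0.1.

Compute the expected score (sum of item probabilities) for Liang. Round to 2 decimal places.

1.33

P(theta) = 1 / (1 + exp(−(theta − b)))
P_1 = 1/(1+e^{-1.4300}) = 0.8069
P_2 = 1/(1+e^{0.4000}) = 0.4013
P_3 = 1/(1+e^{2.0000}) = 0.1192
E[score] = 0.8069 + 0.4013 + 0.1192 = 1.3274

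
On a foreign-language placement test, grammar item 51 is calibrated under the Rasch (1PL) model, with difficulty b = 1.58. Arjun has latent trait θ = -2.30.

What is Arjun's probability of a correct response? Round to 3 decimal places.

P(θ) = 1 / (1 + exp(−(θ − b)))
Exponent: (-2.30 − 1.58) = -3.8800
1/(1 + e^{3.8800}) = 0.0202
P = 0.0202

0.020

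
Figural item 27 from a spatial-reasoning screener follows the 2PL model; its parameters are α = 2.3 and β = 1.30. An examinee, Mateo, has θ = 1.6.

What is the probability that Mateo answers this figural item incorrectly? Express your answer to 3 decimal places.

P(θ) = 1 / (1 + exp(−α(θ − β)))
Exponent: 2.3 × (1.6 − 1.30) = 0.6900
1/(1 + e^{-0.6900}) = 0.6660
P(incorrect) = 1 − 0.6660 = 0.3340

0.334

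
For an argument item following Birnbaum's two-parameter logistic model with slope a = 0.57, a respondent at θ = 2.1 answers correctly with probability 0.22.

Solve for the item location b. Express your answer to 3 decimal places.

P(θ) = 1 / (1 + exp(−a(θ − b)))
logit(0.22) = ln(0.22/0.78) = -1.2657
b = θ − logit/(a) = 2.1 − (-1.2657)/0.5700 = 4.3205

4.320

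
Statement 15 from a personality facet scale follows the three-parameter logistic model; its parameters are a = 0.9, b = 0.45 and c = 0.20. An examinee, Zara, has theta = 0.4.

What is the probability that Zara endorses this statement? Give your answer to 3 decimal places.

0.591

P(theta) = c + (1 − c) · 1 / (1 + exp(−a(theta − b)))
Exponent: 0.9 × (0.4 − 0.45) = -0.0450
1/(1 + e^{0.0450}) = 0.4888
P = 0.20 + 0.80 × 0.4888 = 0.5910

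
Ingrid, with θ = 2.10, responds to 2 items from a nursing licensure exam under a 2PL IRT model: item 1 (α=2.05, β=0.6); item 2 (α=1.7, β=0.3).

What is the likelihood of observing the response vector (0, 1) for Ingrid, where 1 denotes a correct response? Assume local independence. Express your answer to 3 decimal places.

0.042

P(θ) = 1 / (1 + exp(−α(θ − β)))
P_1 = 1/(1+e^{-3.0750}) = 0.9558
P_2 = 1/(1+e^{-3.0600}) = 0.9552
L = (1−P_1) × P_2 = 0.0442 × 0.9552 = 0.04217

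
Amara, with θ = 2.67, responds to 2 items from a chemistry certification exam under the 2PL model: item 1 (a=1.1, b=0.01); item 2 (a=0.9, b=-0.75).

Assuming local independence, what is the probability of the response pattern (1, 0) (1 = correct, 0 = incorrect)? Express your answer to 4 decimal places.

0.0418

P(θ) = 1 / (1 + exp(−a(θ − b)))
P_1 = 1/(1+e^{-2.9260}) = 0.9491
P_2 = 1/(1+e^{-3.0780}) = 0.9560
L = P_1 × (1−P_2) = 0.9491 × 0.0440 = 0.04178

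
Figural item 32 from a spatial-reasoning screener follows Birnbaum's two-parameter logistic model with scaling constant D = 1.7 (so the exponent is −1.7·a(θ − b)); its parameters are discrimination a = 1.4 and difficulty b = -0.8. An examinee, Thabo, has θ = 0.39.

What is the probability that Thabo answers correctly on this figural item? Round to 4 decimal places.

P(θ) = 1 / (1 + exp(−D·a(θ − b)))
Exponent: 1.7 × 1.4 × (0.39 − (-0.8)) = 2.8322
1/(1 + e^{-2.8322}) = 0.9444
P = 0.9444

0.9444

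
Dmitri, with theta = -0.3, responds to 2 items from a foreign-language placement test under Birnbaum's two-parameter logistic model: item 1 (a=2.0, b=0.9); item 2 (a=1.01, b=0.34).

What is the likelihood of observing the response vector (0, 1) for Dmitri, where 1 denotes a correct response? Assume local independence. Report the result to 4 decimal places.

0.3152

P(theta) = 1 / (1 + exp(−a(theta − b)))
P_1 = 1/(1+e^{2.4000}) = 0.0832
P_2 = 1/(1+e^{0.6464}) = 0.3438
L = (1−P_1) × P_2 = 0.9168 × 0.3438 = 0.31521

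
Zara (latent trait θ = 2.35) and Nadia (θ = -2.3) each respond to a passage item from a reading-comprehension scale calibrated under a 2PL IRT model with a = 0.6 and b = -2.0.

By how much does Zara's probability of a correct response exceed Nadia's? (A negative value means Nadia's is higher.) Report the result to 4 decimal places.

0.4764

P(θ) = 1 / (1 + exp(−a(θ − b)))
P(Zara) = 0.9315  [exponent 2.6100]
P(Nadia) = 0.4551  [exponent -0.1800]
Difference = 0.9315 − 0.4551 = 0.4764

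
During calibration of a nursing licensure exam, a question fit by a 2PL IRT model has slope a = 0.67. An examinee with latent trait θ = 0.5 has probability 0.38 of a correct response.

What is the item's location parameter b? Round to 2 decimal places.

P(θ) = 1 / (1 + exp(−a(θ − b)))
logit(0.38) = ln(0.38/0.62) = -0.4895
b = θ − logit/(a) = 0.5 − (-0.4895)/0.6700 = 1.2307

1.23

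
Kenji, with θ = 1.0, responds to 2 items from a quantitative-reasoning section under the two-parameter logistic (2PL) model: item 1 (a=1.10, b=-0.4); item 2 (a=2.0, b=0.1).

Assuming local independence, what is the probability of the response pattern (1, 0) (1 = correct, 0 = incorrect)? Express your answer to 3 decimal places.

P(θ) = 1 / (1 + exp(−a(θ − b)))
P_1 = 1/(1+e^{-1.5400}) = 0.8235
P_2 = 1/(1+e^{-1.8000}) = 0.8581
L = P_1 × (1−P_2) = 0.8235 × 0.1419 = 0.11681

0.117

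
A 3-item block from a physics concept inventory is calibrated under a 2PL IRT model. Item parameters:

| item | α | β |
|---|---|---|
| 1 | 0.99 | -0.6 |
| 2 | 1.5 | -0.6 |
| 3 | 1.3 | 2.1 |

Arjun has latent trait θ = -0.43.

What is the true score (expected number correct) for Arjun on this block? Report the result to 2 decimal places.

P(θ) = 1 / (1 + exp(−α(θ − β)))
P_1 = 1/(1+e^{-0.1683}) = 0.5420
P_2 = 1/(1+e^{-0.2550}) = 0.5634
P_3 = 1/(1+e^{3.2890}) = 0.0360
E[score] = 0.5420 + 0.5634 + 0.0360 = 1.1413

1.14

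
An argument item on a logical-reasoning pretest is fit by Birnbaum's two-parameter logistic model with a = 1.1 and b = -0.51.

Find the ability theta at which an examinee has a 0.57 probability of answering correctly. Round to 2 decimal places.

-0.25

P(theta) = 1 / (1 + exp(−a(theta − b)))
logit = ln(0.5700/0.4300) = 0.2819
theta = b + logit/(a) = -0.51 + 0.2819/1.1000 = -0.2538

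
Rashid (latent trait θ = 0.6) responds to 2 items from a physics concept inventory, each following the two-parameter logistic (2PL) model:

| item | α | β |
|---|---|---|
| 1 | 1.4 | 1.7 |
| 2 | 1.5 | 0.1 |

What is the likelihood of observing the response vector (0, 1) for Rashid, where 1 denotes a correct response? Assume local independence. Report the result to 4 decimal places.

0.5593

P(θ) = 1 / (1 + exp(−α(θ − β)))
P_1 = 1/(1+e^{1.5400}) = 0.1765
P_2 = 1/(1+e^{-0.7500}) = 0.6792
L = (1−P_1) × P_2 = 0.8235 × 0.6792 = 0.55928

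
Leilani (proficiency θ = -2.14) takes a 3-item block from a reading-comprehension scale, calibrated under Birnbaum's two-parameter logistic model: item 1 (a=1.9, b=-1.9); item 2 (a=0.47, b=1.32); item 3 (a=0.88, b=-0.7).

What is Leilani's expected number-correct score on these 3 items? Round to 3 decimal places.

0.772

P(θ) = 1 / (1 + exp(−a(θ − b)))
P_1 = 1/(1+e^{0.4560}) = 0.3879
P_2 = 1/(1+e^{1.6262}) = 0.1644
P_3 = 1/(1+e^{1.2672}) = 0.2197
E[score] = 0.3879 + 0.1644 + 0.2197 = 0.7720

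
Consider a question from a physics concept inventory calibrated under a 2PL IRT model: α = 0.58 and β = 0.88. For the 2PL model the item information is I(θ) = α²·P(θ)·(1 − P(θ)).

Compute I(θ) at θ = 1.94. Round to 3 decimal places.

0.077

P = 1/(1+e^{-0.6148}) = 0.6490
P(1−P) = 0.6490 × 0.3510 = 0.2278
I = α² × P(1−P) = 0.58² × 0.2278 = 0.07663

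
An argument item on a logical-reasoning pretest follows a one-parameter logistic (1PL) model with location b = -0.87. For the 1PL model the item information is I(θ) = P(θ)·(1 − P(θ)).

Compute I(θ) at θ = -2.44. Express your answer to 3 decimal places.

0.143

P = 1/(1+e^{1.5700}) = 0.1722
P(1−P) = 0.1722 × 0.8278 = 0.1426
I = P(1−P) = 0.14256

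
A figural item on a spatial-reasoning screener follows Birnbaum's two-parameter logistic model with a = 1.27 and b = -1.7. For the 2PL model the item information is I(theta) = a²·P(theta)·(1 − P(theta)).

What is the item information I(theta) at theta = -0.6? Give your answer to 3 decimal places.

P = 1/(1+e^{-1.3970}) = 0.8017
P(1−P) = 0.8017 × 0.1983 = 0.1590
I = a² × P(1−P) = 1.27² × 0.1590 = 0.25641

0.256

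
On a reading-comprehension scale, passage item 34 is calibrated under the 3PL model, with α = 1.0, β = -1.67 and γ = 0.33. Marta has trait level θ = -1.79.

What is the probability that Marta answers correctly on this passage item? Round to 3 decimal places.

P(θ) = γ + (1 − γ) · 1 / (1 + exp(−α(θ − β)))
Exponent: 1.0 × (-1.79 − (-1.67)) = -0.1200
1/(1 + e^{0.1200}) = 0.4700
P = 0.33 + 0.67 × 0.4700 = 0.6449

0.645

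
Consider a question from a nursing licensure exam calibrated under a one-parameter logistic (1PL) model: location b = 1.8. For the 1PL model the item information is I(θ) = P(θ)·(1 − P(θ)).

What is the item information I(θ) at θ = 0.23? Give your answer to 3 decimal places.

0.143

P = 1/(1+e^{1.5700}) = 0.1722
P(1−P) = 0.1722 × 0.8278 = 0.1426
I = P(1−P) = 0.14256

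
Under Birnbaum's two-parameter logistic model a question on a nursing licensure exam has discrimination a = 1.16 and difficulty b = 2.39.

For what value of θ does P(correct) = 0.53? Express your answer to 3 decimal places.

2.494

P(θ) = 1 / (1 + exp(−a(θ − b)))
logit = ln(0.5300/0.4700) = 0.1201
θ = b + logit/(a) = 2.39 + 0.1201/1.1600 = 2.4936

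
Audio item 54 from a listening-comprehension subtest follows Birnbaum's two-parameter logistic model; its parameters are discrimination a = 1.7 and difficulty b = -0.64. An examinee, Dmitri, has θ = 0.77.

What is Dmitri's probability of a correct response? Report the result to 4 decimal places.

P(θ) = 1 / (1 + exp(−a(θ − b)))
Exponent: 1.7 × (0.77 − (-0.64)) = 2.3970
1/(1 + e^{-2.3970}) = 0.9166

0.9166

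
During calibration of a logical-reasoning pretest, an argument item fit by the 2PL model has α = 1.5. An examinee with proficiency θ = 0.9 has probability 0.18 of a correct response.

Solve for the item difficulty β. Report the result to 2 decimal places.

P(θ) = 1 / (1 + exp(−α(θ − β)))
logit(0.18) = ln(0.18/0.82) = -1.5163
β = θ − logit/(α) = 0.9 − (-1.5163)/1.5000 = 1.9109

1.91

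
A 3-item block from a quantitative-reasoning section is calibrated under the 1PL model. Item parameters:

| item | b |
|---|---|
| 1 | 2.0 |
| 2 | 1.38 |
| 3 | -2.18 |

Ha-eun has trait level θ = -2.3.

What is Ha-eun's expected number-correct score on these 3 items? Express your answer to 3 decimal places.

0.508

P(θ) = 1 / (1 + exp(−(θ − b)))
P_1 = 1/(1+e^{4.3000}) = 0.0134
P_2 = 1/(1+e^{3.6800}) = 0.0246
P_3 = 1/(1+e^{0.1200}) = 0.4700
E[score] = 0.0134 + 0.0246 + 0.4700 = 0.5080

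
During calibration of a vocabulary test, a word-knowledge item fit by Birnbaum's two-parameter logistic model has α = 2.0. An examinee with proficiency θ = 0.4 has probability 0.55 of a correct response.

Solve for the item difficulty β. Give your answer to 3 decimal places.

P(θ) = 1 / (1 + exp(−α(θ − β)))
logit(0.55) = ln(0.55/0.45) = 0.2007
β = θ − logit/(α) = 0.4 − 0.2007/2.0000 = 0.2997

0.300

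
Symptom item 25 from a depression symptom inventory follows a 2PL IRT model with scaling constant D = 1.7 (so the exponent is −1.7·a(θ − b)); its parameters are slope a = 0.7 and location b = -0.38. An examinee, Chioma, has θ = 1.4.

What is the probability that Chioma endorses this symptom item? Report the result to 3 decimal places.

P(θ) = 1 / (1 + exp(−D·a(θ − b)))
Exponent: 1.7 × 0.7 × (1.4 − (-0.38)) = 2.1182
1/(1 + e^{-2.1182}) = 0.8927
P = 0.8927

0.893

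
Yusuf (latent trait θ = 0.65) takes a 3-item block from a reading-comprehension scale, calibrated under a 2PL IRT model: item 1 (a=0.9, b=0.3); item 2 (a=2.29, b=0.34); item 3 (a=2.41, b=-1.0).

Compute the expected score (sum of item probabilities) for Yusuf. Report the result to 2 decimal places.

P(θ) = 1 / (1 + exp(−a(θ − b)))
P_1 = 1/(1+e^{-0.3150}) = 0.5781
P_2 = 1/(1+e^{-0.7099}) = 0.6704
P_3 = 1/(1+e^{-3.9765}) = 0.9816
E[score] = 0.5781 + 0.6704 + 0.9816 = 2.2301

2.23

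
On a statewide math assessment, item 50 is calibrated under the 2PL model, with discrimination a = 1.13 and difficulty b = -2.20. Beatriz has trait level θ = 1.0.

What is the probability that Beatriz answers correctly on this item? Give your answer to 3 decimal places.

0.974

P(θ) = 1 / (1 + exp(−a(θ − b)))
Exponent: 1.13 × (1.0 − (-2.20)) = 3.6160
1/(1 + e^{-3.6160}) = 0.9738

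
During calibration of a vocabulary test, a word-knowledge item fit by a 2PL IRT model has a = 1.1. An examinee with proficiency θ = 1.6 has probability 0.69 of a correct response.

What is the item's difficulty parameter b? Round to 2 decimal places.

P(θ) = 1 / (1 + exp(−a(θ − b)))
logit(0.69) = ln(0.69/0.31) = 0.8001
b = θ − logit/(a) = 1.6 − 0.8001/1.1000 = 0.8726

0.87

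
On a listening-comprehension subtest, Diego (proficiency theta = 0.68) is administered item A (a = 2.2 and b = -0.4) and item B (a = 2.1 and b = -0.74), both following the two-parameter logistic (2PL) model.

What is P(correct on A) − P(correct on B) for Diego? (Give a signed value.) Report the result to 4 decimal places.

-0.0368

P(theta) = 1 / (1 + exp(−a(theta − b)))
P_A = 0.9150
P_B = 0.9518
P_A − P_B = -0.0368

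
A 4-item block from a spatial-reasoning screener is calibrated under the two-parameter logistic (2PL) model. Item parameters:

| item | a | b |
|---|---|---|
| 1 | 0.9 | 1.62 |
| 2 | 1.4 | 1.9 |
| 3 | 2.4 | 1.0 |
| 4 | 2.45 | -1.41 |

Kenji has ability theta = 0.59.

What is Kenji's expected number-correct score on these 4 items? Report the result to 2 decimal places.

P(theta) = 1 / (1 + exp(−a(theta − b)))
P_1 = 1/(1+e^{0.9270}) = 0.2835
P_2 = 1/(1+e^{1.8340}) = 0.1378
P_3 = 1/(1+e^{0.9840}) = 0.2721
P_4 = 1/(1+e^{-4.9000}) = 0.9926
E[score] = 0.2835 + 0.1378 + 0.2721 + 0.9926 = 1.6860

1.69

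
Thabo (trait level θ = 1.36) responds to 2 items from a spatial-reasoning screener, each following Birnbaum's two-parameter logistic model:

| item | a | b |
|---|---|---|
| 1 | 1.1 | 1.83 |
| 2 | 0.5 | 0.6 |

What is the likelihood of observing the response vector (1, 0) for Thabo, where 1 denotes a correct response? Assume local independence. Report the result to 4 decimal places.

P(θ) = 1 / (1 + exp(−a(θ − b)))
P_1 = 1/(1+e^{0.5170}) = 0.3736
P_2 = 1/(1+e^{-0.3800}) = 0.5939
L = P_1 × (1−P_2) = 0.3736 × 0.4061 = 0.15171

0.1517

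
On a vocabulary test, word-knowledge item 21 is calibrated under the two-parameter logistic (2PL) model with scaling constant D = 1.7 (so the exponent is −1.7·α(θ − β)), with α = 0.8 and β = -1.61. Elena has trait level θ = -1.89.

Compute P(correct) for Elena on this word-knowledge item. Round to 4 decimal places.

P(θ) = 1 / (1 + exp(−D·α(θ − β)))
Exponent: 1.7 × 0.8 × (-1.89 − (-1.61)) = -0.3808
1/(1 + e^{0.3808}) = 0.4059
P = 0.4059

0.4059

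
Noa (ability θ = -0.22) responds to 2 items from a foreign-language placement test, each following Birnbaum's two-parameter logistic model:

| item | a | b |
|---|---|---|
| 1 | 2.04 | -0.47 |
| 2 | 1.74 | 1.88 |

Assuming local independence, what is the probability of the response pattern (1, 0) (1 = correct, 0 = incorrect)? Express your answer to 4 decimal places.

0.6090

P(θ) = 1 / (1 + exp(−a(θ − b)))
P_1 = 1/(1+e^{-0.5100}) = 0.6248
P_2 = 1/(1+e^{3.6540}) = 0.0252
L = P_1 × (1−P_2) = 0.6248 × 0.9748 = 0.60904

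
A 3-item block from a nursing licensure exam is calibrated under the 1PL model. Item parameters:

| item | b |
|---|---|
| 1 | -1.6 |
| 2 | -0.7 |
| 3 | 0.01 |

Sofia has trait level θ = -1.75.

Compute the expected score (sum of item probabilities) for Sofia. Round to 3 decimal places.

P(θ) = 1 / (1 + exp(−(θ − b)))
P_1 = 1/(1+e^{0.1500}) = 0.4626
P_2 = 1/(1+e^{1.0500}) = 0.2592
P_3 = 1/(1+e^{1.7600}) = 0.1468
E[score] = 0.4626 + 0.2592 + 0.1468 = 0.8686

0.869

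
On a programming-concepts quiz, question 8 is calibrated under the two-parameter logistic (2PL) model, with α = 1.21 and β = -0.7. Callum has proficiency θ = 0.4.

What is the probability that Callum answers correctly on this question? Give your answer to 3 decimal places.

0.791

P(θ) = 1 / (1 + exp(−α(θ − β)))
Exponent: 1.21 × (0.4 − (-0.7)) = 1.3310
1/(1 + e^{-1.3310}) = 0.7910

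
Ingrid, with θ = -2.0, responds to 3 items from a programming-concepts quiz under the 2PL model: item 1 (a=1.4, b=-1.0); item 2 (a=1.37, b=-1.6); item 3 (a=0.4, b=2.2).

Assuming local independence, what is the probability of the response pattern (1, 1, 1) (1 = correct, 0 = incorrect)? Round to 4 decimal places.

0.0114

P(θ) = 1 / (1 + exp(−a(θ − b)))
P_1 = 1/(1+e^{1.4000}) = 0.1978
P_2 = 1/(1+e^{0.5480}) = 0.3663
P_3 = 1/(1+e^{1.6800}) = 0.1571
L = P_1 × P_2 × P_3 = 0.1978 × 0.3663 × 0.1571 = 0.01138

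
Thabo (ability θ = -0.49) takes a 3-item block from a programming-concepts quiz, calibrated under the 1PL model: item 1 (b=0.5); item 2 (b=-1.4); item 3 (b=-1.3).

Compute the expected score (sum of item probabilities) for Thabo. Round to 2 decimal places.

1.68

P(θ) = 1 / (1 + exp(−(θ − b)))
P_1 = 1/(1+e^{0.9900}) = 0.2709
P_2 = 1/(1+e^{-0.9100}) = 0.7130
P_3 = 1/(1+e^{-0.8100}) = 0.6921
E[score] = 0.2709 + 0.7130 + 0.6921 = 1.6760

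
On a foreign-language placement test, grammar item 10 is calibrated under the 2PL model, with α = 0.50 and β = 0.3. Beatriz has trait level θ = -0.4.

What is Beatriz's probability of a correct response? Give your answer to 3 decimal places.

P(θ) = 1 / (1 + exp(−α(θ − β)))
Exponent: 0.50 × (-0.4 − 0.3) = -0.3500
1/(1 + e^{0.3500}) = 0.4134

0.413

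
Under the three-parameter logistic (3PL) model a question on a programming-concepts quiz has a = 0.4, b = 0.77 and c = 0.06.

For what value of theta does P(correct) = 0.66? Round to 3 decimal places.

2.190

P(theta) = c + (1 − c) · 1 / (1 + exp(−a(theta − b)))
Remove guessing floor: (0.66 − 0.06)/(1 − 0.06) = 0.6383
logit = ln(0.6383/0.3617) = 0.5680
theta = b + logit/(a) = 0.77 + 0.5680/0.4000 = 2.1900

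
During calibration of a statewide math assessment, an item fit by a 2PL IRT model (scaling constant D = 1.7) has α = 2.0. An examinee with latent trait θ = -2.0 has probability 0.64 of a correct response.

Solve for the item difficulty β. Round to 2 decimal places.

P(θ) = 1 / (1 + exp(−D·α(θ − β)))
logit(0.64) = ln(0.64/0.36) = 0.5754
β = θ − logit/(1.7·α) = -2.0 − 0.5754/3.4000 = -2.1692

-2.17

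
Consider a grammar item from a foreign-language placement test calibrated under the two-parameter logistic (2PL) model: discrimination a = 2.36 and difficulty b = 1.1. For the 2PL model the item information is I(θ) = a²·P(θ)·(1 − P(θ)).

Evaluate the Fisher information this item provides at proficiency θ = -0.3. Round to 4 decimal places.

P = 1/(1+e^{3.3040}) = 0.0354
P(1−P) = 0.0354 × 0.9646 = 0.0342
I = a² × P(1−P) = 2.36² × 0.0342 = 0.19036

0.1904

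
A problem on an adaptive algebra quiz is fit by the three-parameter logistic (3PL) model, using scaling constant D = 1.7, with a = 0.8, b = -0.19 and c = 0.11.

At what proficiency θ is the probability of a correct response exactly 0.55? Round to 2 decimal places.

-0.21

P(θ) = c + (1 − c) · 1 / (1 + exp(−D·a(θ − b)))
Remove guessing floor: (0.55 − 0.11)/(1 − 0.11) = 0.4944
logit = ln(0.4944/0.5056) = -0.0225
θ = b + logit/(1.7·a) = -0.19 + (-0.0225)/1.3600 = -0.2065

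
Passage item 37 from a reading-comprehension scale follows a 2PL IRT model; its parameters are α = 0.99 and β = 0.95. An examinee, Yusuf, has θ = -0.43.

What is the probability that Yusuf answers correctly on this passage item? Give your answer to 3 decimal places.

0.203

P(θ) = 1 / (1 + exp(−α(θ − β)))
Exponent: 0.99 × (-0.43 − 0.95) = -1.3662
1/(1 + e^{1.3662}) = 0.2032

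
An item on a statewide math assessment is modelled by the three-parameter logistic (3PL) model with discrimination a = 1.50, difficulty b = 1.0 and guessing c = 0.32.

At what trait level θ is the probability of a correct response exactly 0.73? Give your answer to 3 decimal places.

1.278

P(θ) = c + (1 − c) · 1 / (1 + exp(−a(θ − b)))
Remove guessing floor: (0.73 − 0.32)/(1 − 0.32) = 0.6029
logit = ln(0.6029/0.3971) = 0.4177
θ = b + logit/(a) = 1.0 + 0.4177/1.5000 = 1.2785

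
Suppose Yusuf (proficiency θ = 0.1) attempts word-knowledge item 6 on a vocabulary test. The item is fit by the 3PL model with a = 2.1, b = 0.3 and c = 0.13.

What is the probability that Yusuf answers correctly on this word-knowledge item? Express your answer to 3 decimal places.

P(θ) = c + (1 − c) · 1 / (1 + exp(−a(θ − b)))
Exponent: 2.1 × (0.1 − 0.3) = -0.4200
1/(1 + e^{0.4200}) = 0.3965
P = 0.13 + 0.87 × 0.3965 = 0.4750

0.475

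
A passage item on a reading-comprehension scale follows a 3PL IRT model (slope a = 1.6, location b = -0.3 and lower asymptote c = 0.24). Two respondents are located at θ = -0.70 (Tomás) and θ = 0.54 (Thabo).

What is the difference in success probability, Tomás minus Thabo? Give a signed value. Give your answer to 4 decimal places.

P(θ) = c + (1 − c) · 1 / (1 + exp(−a(θ − b)))
P(Tomás) = 0.5024  [exponent -0.6400]
P(Thabo) = 0.8428  [exponent 1.3440]
Difference = 0.5024 − 0.8428 = -0.3404

-0.3404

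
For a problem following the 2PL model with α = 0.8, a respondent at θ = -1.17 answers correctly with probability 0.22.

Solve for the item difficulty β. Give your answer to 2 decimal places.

P(θ) = 1 / (1 + exp(−α(θ − β)))
logit(0.22) = ln(0.22/0.78) = -1.2657
β = θ − logit/(α) = -1.17 − (-1.2657)/0.8000 = 0.4121

0.41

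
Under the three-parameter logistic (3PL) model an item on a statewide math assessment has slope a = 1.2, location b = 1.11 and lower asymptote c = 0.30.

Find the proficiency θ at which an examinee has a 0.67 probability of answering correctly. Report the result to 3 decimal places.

P(θ) = c + (1 − c) · 1 / (1 + exp(−a(θ − b)))
Remove guessing floor: (0.67 − 0.30)/(1 − 0.30) = 0.5286
logit = ln(0.5286/0.4714) = 0.1144
θ = b + logit/(a) = 1.11 + 0.1144/1.2000 = 1.2053

1.205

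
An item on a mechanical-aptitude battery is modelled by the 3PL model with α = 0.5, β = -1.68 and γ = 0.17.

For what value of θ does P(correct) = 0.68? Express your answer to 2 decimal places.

-0.75

P(θ) = γ + (1 − γ) · 1 / (1 + exp(−α(θ − β)))
Remove guessing floor: (0.68 − 0.17)/(1 − 0.17) = 0.6145
logit = ln(0.6145/0.3855) = 0.4661
θ = β + logit/(α) = -1.68 + 0.4661/0.5000 = -0.7478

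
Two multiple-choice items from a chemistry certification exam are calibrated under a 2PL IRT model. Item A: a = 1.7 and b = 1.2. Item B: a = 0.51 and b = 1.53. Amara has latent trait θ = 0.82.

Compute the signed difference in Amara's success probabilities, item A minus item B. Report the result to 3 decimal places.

P(θ) = 1 / (1 + exp(−a(θ − b)))
P_A = 0.3439
P_B = 0.4105
P_A − P_B = -0.0666

-0.067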